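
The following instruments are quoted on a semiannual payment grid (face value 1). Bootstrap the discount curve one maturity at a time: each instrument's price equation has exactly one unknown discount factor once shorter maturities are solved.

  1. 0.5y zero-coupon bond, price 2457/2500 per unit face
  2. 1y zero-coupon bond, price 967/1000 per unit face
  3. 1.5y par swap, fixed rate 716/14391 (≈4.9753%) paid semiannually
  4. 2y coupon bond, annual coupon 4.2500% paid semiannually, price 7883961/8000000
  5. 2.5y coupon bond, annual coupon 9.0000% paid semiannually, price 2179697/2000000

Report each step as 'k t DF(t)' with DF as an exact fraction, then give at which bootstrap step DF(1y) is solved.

1 1/2 2457/2500
2 1 967/1000
3 3/2 2321/2500
4 2 9051/10000
5 5/2 22/25
DF(1y) is solved at step 2

step 1 [0.5y] zero: DF = P = 2457/2500 ≈ 0.982800
step 2 [1y] zero: DF = P = 967/1000 ≈ 0.967000
step 3 [1.5y] swap r/2=358/14391: DF=(1 − 358/14391·(0.982800+0.967000))/(1+358/14391) = 2321/2500 ≈ 0.928400
step 4 [2y] bond c/2=17/800: DF=(7883961/8000000 − 17/800·(0.982800+0.967000+0.928400))/(1+17/800) = 9051/10000 ≈ 0.905100
step 5 [2.5y] bond c/2=9/200: DF=(2179697/2000000 − 9/200·(0.982800+0.967000+0.928400+0.905100))/(1+9/200) = 22/25 ≈ 0.880000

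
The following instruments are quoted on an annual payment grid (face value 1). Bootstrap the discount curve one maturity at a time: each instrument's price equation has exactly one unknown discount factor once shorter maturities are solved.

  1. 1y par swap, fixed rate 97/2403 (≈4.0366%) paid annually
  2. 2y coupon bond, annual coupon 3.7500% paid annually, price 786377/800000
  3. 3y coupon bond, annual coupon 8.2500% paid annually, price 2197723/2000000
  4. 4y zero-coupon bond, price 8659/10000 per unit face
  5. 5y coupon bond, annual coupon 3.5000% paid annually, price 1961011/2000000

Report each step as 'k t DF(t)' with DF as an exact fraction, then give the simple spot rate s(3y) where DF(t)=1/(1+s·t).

step 1 [1y] swap r/1=97/2403: DF=(1 − 97/2403·(0))/(1+97/2403) = 2403/2500 ≈ 0.961200
step 2 [2y] bond c/1=3/80: DF=(786377/800000 − 3/80·(0.961200))/(1+3/80) = 9127/10000 ≈ 0.912700
step 3 [3y] bond c/1=33/400: DF=(2197723/2000000 − 33/400·(0.961200+0.912700))/(1+33/400) = 8723/10000 ≈ 0.872300
step 4 [4y] zero: DF = P = 8659/10000 ≈ 0.865900
step 5 [5y] bond c/1=7/200: DF=(1961011/2000000 − 7/200·(0.961200+0.912700+0.872300+0.865900))/(1+7/200) = 2063/2500 ≈ 0.825200

1 1 2403/2500
2 2 9127/10000
3 3 8723/10000
4 4 8659/10000
5 5 2063/2500
s(3y) = (1/(8723/10000) − 1)/(3) = 1277/26169 ≈ 4.8798%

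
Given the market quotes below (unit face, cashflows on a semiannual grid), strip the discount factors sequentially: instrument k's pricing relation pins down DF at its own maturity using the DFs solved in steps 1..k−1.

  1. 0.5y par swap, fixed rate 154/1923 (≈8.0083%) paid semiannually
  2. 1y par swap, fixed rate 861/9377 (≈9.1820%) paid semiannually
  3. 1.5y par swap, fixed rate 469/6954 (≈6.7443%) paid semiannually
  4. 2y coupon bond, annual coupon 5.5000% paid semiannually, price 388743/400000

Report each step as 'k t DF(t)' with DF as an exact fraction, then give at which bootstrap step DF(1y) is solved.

step 1 [0.5y] swap r/2=77/1923: DF=(1 − 77/1923·(0))/(1+77/1923) = 1923/2000 ≈ 0.961500
step 2 [1y] swap r/2=861/18754: DF=(1 − 861/18754·(0.961500))/(1+861/18754) = 9139/10000 ≈ 0.913900
step 3 [1.5y] swap r/2=469/13908: DF=(1 − 469/13908·(0.961500+0.913900))/(1+469/13908) = 4531/5000 ≈ 0.906200
step 4 [2y] bond c/2=11/400: DF=(388743/400000 − 11/400·(0.961500+0.913900+0.906200))/(1+11/400) = 4357/5000 ≈ 0.871400

1 1/2 1923/2000
2 1 9139/10000
3 3/2 4531/5000
4 2 4357/5000
DF(1y) is solved at step 2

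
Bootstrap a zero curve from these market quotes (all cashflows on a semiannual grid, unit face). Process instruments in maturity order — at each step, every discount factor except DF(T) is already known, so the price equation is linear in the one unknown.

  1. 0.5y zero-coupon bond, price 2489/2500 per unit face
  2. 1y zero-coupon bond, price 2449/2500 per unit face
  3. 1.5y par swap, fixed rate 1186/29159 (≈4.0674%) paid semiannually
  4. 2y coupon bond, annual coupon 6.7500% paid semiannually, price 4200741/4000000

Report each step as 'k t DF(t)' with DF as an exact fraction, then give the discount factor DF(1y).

step 1 [0.5y] zero: DF = P = 2489/2500 ≈ 0.995600
step 2 [1y] zero: DF = P = 2449/2500 ≈ 0.979600
step 3 [1.5y] swap r/2=593/29159: DF=(1 − 593/29159·(0.995600+0.979600))/(1+593/29159) = 9407/10000 ≈ 0.940700
step 4 [2y] bond c/2=27/800: DF=(4200741/4000000 − 27/800·(0.995600+0.979600+0.940700))/(1+27/800) = 9207/10000 ≈ 0.920700

1 1/2 2489/2500
2 1 2449/2500
3 3/2 9407/10000
4 2 9207/10000
DF(1y) = 2449/2500 ≈ 0.979600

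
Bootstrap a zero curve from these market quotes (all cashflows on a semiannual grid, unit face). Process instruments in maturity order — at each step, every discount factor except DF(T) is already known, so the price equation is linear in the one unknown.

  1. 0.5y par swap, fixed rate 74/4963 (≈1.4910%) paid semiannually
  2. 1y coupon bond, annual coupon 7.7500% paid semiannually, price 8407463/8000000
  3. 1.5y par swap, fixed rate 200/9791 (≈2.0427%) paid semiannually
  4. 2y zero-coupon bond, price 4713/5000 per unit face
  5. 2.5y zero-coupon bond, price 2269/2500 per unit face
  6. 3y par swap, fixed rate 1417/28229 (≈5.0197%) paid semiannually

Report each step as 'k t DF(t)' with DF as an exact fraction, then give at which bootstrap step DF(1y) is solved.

step 1 [0.5y] swap r/2=37/4963: DF=(1 − 37/4963·(0))/(1+37/4963) = 4963/5000 ≈ 0.992600
step 2 [1y] bond c/2=31/800: DF=(8407463/8000000 − 31/800·(0.992600))/(1+31/800) = 9747/10000 ≈ 0.974700
step 3 [1.5y] swap r/2=100/9791: DF=(1 − 100/9791·(0.992600+0.974700))/(1+100/9791) = 97/100 ≈ 0.970000
step 4 [2y] zero: DF = P = 4713/5000 ≈ 0.942600
step 5 [2.5y] zero: DF = P = 2269/2500 ≈ 0.907600
step 6 [3y] swap r/2=1417/56458: DF=(1 − 1417/56458·(0.992600+0.974700+0.970000+0.942600+0.907600))/(1+1417/56458) = 8583/10000 ≈ 0.858300

1 1/2 4963/5000
2 1 9747/10000
3 3/2 97/100
4 2 4713/5000
5 5/2 2269/2500
6 3 8583/10000
DF(1y) is solved at step 2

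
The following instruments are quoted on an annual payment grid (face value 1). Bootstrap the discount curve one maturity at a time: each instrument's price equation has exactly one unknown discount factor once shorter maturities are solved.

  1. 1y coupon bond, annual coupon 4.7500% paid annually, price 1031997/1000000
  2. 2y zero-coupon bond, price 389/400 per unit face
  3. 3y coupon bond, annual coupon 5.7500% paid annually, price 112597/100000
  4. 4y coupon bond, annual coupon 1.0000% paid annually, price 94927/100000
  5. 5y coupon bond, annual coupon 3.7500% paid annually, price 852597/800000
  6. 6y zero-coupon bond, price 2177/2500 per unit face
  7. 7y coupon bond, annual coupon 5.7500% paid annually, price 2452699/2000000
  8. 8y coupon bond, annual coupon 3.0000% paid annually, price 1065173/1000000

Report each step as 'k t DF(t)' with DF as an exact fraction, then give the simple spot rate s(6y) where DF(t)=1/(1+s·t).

1 1 2463/2500
2 2 389/400
3 3 9583/10000
4 4 911/1000
5 5 8889/10000
6 6 2177/2500
7 7 8559/10000
8 8 1693/2000
s(6y) = (1/(2177/2500) − 1)/(6) = 323/13062 ≈ 2.4728%

step 1 [1y] bond c/1=19/400: DF=(1031997/1000000 − 19/400·(0))/(1+19/400) = 2463/2500 ≈ 0.985200
step 2 [2y] zero: DF = P = 389/400 ≈ 0.972500
step 3 [3y] bond c/1=23/400: DF=(112597/100000 − 23/400·(0.985200+0.972500))/(1+23/400) = 9583/10000 ≈ 0.958300
step 4 [4y] bond c/1=1/100: DF=(94927/100000 − 1/100·(0.985200+0.972500+0.958300))/(1+1/100) = 911/1000 ≈ 0.911000
step 5 [5y] bond c/1=3/80: DF=(852597/800000 − 3/80·(0.985200+0.972500+0.958300+0.911000))/(1+3/80) = 8889/10000 ≈ 0.888900
step 6 [6y] zero: DF = P = 2177/2500 ≈ 0.870800
step 7 [7y] bond c/1=23/400: DF=(2452699/2000000 − 23/400·(0.985200+0.972500+0.958300+0.911000+0.888900+0.870800))/(1+23/400) = 8559/10000 ≈ 0.855900
step 8 [8y] bond c/1=3/100: DF=(1065173/1000000 − 3/100·(0.985200+0.972500+0.958300+0.911000+0.888900+0.870800+0.855900))/(1+3/100) = 1693/2000 ≈ 0.846500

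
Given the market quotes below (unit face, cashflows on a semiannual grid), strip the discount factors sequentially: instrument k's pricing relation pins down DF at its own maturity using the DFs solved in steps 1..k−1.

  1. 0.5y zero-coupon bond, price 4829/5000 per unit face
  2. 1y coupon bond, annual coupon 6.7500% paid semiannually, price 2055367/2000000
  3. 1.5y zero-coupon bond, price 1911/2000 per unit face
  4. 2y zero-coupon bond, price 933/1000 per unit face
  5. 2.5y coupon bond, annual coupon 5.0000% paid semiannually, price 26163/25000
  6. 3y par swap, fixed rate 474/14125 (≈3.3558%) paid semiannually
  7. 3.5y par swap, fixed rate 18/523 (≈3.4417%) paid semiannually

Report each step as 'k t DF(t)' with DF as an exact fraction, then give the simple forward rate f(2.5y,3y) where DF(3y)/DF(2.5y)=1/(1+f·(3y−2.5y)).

step 1 [0.5y] zero: DF = P = 4829/5000 ≈ 0.965800
step 2 [1y] bond c/2=27/800: DF=(2055367/2000000 − 27/800·(0.965800))/(1+27/800) = 4813/5000 ≈ 0.962600
step 3 [1.5y] zero: DF = P = 1911/2000 ≈ 0.955500
step 4 [2y] zero: DF = P = 933/1000 ≈ 0.933000
step 5 [2.5y] bond c/2=1/40: DF=(26163/25000 − 1/40·(0.965800+0.962600+0.955500+0.933000))/(1+1/40) = 9279/10000 ≈ 0.927900
step 6 [3y] swap r/2=237/14125: DF=(1 − 237/14125·(0.965800+0.962600+0.955500+0.933000+0.927900))/(1+237/14125) = 2263/2500 ≈ 0.905200
step 7 [3.5y] swap r/2=9/523: DF=(1 − 9/523·(0.965800+0.962600+0.955500+0.933000+0.927900+0.905200))/(1+9/523) = 71/80 ≈ 0.887500

1 1/2 4829/5000
2 1 4813/5000
3 3/2 1911/2000
4 2 933/1000
5 5/2 9279/10000
6 3 2263/2500
7 7/2 71/80
f(2.5y,3y) = ((9279/10000)/(2263/2500) − 1)/(1/2) = 227/4526 ≈ 5.0155%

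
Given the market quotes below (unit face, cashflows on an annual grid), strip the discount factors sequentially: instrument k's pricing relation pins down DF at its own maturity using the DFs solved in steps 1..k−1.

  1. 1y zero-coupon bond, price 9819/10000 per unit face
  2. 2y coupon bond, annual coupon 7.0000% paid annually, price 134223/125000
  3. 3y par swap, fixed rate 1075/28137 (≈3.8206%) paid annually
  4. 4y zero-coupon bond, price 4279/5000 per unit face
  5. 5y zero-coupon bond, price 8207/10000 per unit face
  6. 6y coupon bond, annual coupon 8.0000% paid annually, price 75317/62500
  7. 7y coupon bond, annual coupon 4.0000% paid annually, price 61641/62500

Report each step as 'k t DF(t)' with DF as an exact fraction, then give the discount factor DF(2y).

step 1 [1y] zero: DF = P = 9819/10000 ≈ 0.981900
step 2 [2y] bond c/1=7/100: DF=(134223/125000 − 7/100·(0.981900))/(1+7/100) = 9393/10000 ≈ 0.939300
step 3 [3y] swap r/1=1075/28137: DF=(1 − 1075/28137·(0.981900+0.939300))/(1+1075/28137) = 357/400 ≈ 0.892500
step 4 [4y] zero: DF = P = 4279/5000 ≈ 0.855800
step 5 [5y] zero: DF = P = 8207/10000 ≈ 0.820700
step 6 [6y] bond c/1=2/25: DF=(75317/62500 − 2/25·(0.981900+0.939300+0.892500+0.855800+0.820700))/(1+2/25) = 979/1250 ≈ 0.783200
step 7 [7y] bond c/1=1/25: DF=(61641/62500 − 1/25·(0.981900+0.939300+0.892500+0.855800+0.820700+0.783200))/(1+1/25) = 1491/2000 ≈ 0.745500

1 1 9819/10000
2 2 9393/10000
3 3 357/400
4 4 4279/5000
5 5 8207/10000
6 6 979/1250
7 7 1491/2000
DF(2y) = 9393/10000 ≈ 0.939300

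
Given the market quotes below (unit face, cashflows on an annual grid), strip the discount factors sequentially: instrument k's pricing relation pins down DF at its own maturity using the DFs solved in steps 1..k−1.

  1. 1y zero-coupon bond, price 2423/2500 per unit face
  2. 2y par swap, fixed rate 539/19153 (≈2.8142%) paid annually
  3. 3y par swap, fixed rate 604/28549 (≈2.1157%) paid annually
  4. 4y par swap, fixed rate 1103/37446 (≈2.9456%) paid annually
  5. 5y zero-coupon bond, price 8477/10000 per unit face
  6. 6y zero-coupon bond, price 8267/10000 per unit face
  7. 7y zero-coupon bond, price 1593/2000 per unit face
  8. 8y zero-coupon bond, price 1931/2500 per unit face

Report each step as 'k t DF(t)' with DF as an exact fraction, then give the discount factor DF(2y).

1 1 2423/2500
2 2 9461/10000
3 3 2349/2500
4 4 8897/10000
5 5 8477/10000
6 6 8267/10000
7 7 1593/2000
8 8 1931/2500
DF(2y) = 9461/10000 ≈ 0.946100

step 1 [1y] zero: DF = P = 2423/2500 ≈ 0.969200
step 2 [2y] swap r/1=539/19153: DF=(1 − 539/19153·(0.969200))/(1+539/19153) = 9461/10000 ≈ 0.946100
step 3 [3y] swap r/1=604/28549: DF=(1 − 604/28549·(0.969200+0.946100))/(1+604/28549) = 2349/2500 ≈ 0.939600
step 4 [4y] swap r/1=1103/37446: DF=(1 − 1103/37446·(0.969200+0.946100+0.939600))/(1+1103/37446) = 8897/10000 ≈ 0.889700
step 5 [5y] zero: DF = P = 8477/10000 ≈ 0.847700
step 6 [6y] zero: DF = P = 8267/10000 ≈ 0.826700
step 7 [7y] zero: DF = P = 1593/2000 ≈ 0.796500
step 8 [8y] zero: DF = P = 1931/2500 ≈ 0.772400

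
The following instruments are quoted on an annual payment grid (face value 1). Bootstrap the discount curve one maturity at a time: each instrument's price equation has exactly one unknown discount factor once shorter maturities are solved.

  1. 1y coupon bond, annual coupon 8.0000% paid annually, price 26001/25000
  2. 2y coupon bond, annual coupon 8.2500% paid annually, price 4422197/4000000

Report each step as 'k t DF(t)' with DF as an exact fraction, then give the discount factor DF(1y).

step 1 [1y] bond c/1=2/25: DF=(26001/25000 − 2/25·(0))/(1+2/25) = 963/1000 ≈ 0.963000
step 2 [2y] bond c/1=33/400: DF=(4422197/4000000 − 33/400·(0.963000))/(1+33/400) = 9479/10000 ≈ 0.947900

1 1 963/1000
2 2 9479/10000
DF(1y) = 963/1000 ≈ 0.963000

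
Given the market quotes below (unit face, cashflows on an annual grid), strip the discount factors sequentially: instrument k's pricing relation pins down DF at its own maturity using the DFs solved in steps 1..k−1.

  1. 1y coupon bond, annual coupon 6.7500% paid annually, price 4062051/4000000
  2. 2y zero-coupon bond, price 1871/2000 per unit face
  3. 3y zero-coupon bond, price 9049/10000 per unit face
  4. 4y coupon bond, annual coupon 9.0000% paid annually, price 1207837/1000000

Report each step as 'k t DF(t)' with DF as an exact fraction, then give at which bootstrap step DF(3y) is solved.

step 1 [1y] bond c/1=27/400: DF=(4062051/4000000 − 27/400·(0))/(1+27/400) = 9513/10000 ≈ 0.951300
step 2 [2y] zero: DF = P = 1871/2000 ≈ 0.935500
step 3 [3y] zero: DF = P = 9049/10000 ≈ 0.904900
step 4 [4y] bond c/1=9/100: DF=(1207837/1000000 − 9/100·(0.951300+0.935500+0.904900))/(1+9/100) = 1097/1250 ≈ 0.877600

1 1 9513/10000
2 2 1871/2000
3 3 9049/10000
4 4 1097/1250
DF(3y) is solved at step 3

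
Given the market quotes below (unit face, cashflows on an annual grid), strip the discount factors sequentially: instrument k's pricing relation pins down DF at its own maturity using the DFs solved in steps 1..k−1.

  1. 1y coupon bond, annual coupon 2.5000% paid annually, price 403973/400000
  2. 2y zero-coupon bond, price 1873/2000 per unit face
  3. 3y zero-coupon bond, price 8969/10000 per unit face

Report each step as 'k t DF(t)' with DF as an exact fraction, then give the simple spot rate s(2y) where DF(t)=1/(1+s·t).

1 1 9853/10000
2 2 1873/2000
3 3 8969/10000
s(2y) = (1/(1873/2000) − 1)/(2) = 127/3746 ≈ 3.3903%

step 1 [1y] bond c/1=1/40: DF=(403973/400000 − 1/40·(0))/(1+1/40) = 9853/10000 ≈ 0.985300
step 2 [2y] zero: DF = P = 1873/2000 ≈ 0.936500
step 3 [3y] zero: DF = P = 8969/10000 ≈ 0.896900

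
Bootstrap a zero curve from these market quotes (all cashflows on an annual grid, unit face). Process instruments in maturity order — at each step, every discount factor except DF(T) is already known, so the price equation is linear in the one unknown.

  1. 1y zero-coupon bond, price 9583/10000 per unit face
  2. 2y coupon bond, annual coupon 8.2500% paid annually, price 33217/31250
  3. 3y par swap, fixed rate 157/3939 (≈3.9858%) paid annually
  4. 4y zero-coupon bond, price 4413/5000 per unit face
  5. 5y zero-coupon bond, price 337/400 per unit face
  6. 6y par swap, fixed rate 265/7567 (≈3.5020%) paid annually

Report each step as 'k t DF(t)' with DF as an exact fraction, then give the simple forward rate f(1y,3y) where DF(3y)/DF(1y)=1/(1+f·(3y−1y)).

step 1 [1y] zero: DF = P = 9583/10000 ≈ 0.958300
step 2 [2y] bond c/1=33/400: DF=(33217/31250 − 33/400·(0.958300))/(1+33/400) = 9089/10000 ≈ 0.908900
step 3 [3y] swap r/1=157/3939: DF=(1 − 157/3939·(0.958300+0.908900))/(1+157/3939) = 8901/10000 ≈ 0.890100
step 4 [4y] zero: DF = P = 4413/5000 ≈ 0.882600
step 5 [5y] zero: DF = P = 337/400 ≈ 0.842500
step 6 [6y] swap r/1=265/7567: DF=(1 − 265/7567·(0.958300+0.908900+0.890100+0.882600+0.842500))/(1+265/7567) = 1629/2000 ≈ 0.814500

1 1 9583/10000
2 2 9089/10000
3 3 8901/10000
4 4 4413/5000
5 5 337/400
6 6 1629/2000
f(1y,3y) = ((9583/10000)/(8901/10000) − 1)/(2) = 341/8901 ≈ 3.8310%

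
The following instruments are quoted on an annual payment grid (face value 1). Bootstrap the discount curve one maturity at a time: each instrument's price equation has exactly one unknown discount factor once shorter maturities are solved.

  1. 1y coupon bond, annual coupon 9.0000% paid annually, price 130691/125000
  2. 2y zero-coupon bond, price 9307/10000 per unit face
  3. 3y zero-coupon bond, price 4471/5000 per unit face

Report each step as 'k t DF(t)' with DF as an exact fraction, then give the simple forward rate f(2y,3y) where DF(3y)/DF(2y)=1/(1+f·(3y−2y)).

step 1 [1y] bond c/1=9/100: DF=(130691/125000 − 9/100·(0))/(1+9/100) = 1199/1250 ≈ 0.959200
step 2 [2y] zero: DF = P = 9307/10000 ≈ 0.930700
step 3 [3y] zero: DF = P = 4471/5000 ≈ 0.894200

1 1 1199/1250
2 2 9307/10000
3 3 4471/5000
f(2y,3y) = ((9307/10000)/(4471/5000) − 1)/(1) = 365/8942 ≈ 4.0819%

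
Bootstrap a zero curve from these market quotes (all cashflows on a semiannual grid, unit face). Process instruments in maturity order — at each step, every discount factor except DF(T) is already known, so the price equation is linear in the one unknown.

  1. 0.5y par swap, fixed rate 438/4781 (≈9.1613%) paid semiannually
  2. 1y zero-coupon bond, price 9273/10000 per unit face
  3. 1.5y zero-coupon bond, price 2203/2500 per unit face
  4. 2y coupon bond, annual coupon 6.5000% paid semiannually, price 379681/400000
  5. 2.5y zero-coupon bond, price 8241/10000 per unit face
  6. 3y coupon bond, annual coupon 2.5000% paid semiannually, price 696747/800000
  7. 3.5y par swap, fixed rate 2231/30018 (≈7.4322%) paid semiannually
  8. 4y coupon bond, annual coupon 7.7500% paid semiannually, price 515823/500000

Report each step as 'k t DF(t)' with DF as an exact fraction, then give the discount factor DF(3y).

step 1 [0.5y] swap r/2=219/4781: DF=(1 − 219/4781·(0))/(1+219/4781) = 4781/5000 ≈ 0.956200
step 2 [1y] zero: DF = P = 9273/10000 ≈ 0.927300
step 3 [1.5y] zero: DF = P = 2203/2500 ≈ 0.881200
step 4 [2y] bond c/2=13/400: DF=(379681/400000 − 13/400·(0.956200+0.927300+0.881200))/(1+13/400) = 8323/10000 ≈ 0.832300
step 5 [2.5y] zero: DF = P = 8241/10000 ≈ 0.824100
step 6 [3y] bond c/2=1/80: DF=(696747/800000 − 1/80·(0.956200+0.927300+0.881200+0.832300+0.824100))/(1+1/80) = 1007/1250 ≈ 0.805600
step 7 [3.5y] swap r/2=2231/60036: DF=(1 − 2231/60036·(0.956200+0.927300+0.881200+0.832300+0.824100+0.805600))/(1+2231/60036) = 7769/10000 ≈ 0.776900
step 8 [4y] bond c/2=31/800: DF=(515823/500000 − 31/800·(0.956200+0.927300+0.881200+0.832300+0.824100+0.805600+0.776900))/(1+31/800) = 1923/2500 ≈ 0.769200

1 1/2 4781/5000
2 1 9273/10000
3 3/2 2203/2500
4 2 8323/10000
5 5/2 8241/10000
6 3 1007/1250
7 7/2 7769/10000
8 4 1923/2500
DF(3y) = 1007/1250 ≈ 0.805600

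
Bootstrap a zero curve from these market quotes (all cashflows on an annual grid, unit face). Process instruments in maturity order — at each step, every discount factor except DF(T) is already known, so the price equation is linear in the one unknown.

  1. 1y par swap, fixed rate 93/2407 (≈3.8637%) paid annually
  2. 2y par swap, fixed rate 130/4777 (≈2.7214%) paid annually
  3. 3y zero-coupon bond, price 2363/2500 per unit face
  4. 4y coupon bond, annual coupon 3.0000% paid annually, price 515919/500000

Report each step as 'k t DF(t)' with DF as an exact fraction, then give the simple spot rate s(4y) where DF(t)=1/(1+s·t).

1 1 2407/2500
2 2 237/250
3 3 2363/2500
4 4 4593/5000
s(4y) = (1/(4593/5000) − 1)/(4) = 407/18372 ≈ 2.2153%

step 1 [1y] swap r/1=93/2407: DF=(1 − 93/2407·(0))/(1+93/2407) = 2407/2500 ≈ 0.962800
step 2 [2y] swap r/1=130/4777: DF=(1 − 130/4777·(0.962800))/(1+130/4777) = 237/250 ≈ 0.948000
step 3 [3y] zero: DF = P = 2363/2500 ≈ 0.945200
step 4 [4y] bond c/1=3/100: DF=(515919/500000 − 3/100·(0.962800+0.948000+0.945200))/(1+3/100) = 4593/5000 ≈ 0.918600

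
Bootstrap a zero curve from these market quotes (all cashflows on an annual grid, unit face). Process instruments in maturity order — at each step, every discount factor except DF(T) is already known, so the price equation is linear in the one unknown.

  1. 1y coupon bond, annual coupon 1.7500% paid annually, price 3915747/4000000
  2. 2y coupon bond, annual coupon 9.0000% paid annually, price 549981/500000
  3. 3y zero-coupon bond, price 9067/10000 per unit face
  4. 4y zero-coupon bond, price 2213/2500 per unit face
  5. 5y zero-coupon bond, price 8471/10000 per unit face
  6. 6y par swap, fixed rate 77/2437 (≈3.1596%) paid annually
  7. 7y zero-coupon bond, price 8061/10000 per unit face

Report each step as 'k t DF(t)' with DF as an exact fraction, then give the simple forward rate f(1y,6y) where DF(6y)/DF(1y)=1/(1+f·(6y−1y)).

1 1 9621/10000
2 2 9297/10000
3 3 9067/10000
4 4 2213/2500
5 5 8471/10000
6 6 4153/5000
7 7 8061/10000
f(1y,6y) = ((9621/10000)/(4153/5000) − 1)/(5) = 263/8306 ≈ 3.1664%

step 1 [1y] bond c/1=7/400: DF=(3915747/4000000 − 7/400·(0))/(1+7/400) = 9621/10000 ≈ 0.962100
step 2 [2y] bond c/1=9/100: DF=(549981/500000 − 9/100·(0.962100))/(1+9/100) = 9297/10000 ≈ 0.929700
step 3 [3y] zero: DF = P = 9067/10000 ≈ 0.906700
step 4 [4y] zero: DF = P = 2213/2500 ≈ 0.885200
step 5 [5y] zero: DF = P = 8471/10000 ≈ 0.847100
step 6 [6y] swap r/1=77/2437: DF=(1 − 77/2437·(0.962100+0.929700+0.906700+0.885200+0.847100))/(1+77/2437) = 4153/5000 ≈ 0.830600
step 7 [7y] zero: DF = P = 8061/10000 ≈ 0.806100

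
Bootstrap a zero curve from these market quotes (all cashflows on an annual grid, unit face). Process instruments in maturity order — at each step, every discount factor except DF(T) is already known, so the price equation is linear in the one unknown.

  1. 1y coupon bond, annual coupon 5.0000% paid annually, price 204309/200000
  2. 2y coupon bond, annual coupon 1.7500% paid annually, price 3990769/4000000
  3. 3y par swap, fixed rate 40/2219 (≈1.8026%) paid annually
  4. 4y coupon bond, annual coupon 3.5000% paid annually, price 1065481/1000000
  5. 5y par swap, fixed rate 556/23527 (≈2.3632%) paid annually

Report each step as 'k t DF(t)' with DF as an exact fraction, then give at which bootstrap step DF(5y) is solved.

step 1 [1y] bond c/1=1/20: DF=(204309/200000 − 1/20·(0))/(1+1/20) = 9729/10000 ≈ 0.972900
step 2 [2y] bond c/1=7/400: DF=(3990769/4000000 − 7/400·(0.972900))/(1+7/400) = 4819/5000 ≈ 0.963800
step 3 [3y] swap r/1=40/2219: DF=(1 − 40/2219·(0.972900+0.963800))/(1+40/2219) = 237/250 ≈ 0.948000
step 4 [4y] bond c/1=7/200: DF=(1065481/1000000 − 7/200·(0.972900+0.963800+0.948000))/(1+7/200) = 9319/10000 ≈ 0.931900
step 5 [5y] swap r/1=556/23527: DF=(1 − 556/23527·(0.972900+0.963800+0.948000+0.931900))/(1+556/23527) = 1111/1250 ≈ 0.888800

1 1 9729/10000
2 2 4819/5000
3 3 237/250
4 4 9319/10000
5 5 1111/1250
DF(5y) is solved at step 5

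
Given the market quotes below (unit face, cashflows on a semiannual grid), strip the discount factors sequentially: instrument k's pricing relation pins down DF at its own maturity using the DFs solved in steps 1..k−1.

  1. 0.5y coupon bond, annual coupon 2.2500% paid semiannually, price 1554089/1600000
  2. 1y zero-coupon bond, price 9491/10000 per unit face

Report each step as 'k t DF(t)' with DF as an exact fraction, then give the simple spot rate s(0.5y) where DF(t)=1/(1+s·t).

1 1/2 1921/2000
2 1 9491/10000
s(0.5y) = (1/(1921/2000) − 1)/(1/2) = 158/1921 ≈ 8.2249%

step 1 [0.5y] bond c/2=9/800: DF=(1554089/1600000 − 9/800·(0))/(1+9/800) = 1921/2000 ≈ 0.960500
step 2 [1y] zero: DF = P = 9491/10000 ≈ 0.949100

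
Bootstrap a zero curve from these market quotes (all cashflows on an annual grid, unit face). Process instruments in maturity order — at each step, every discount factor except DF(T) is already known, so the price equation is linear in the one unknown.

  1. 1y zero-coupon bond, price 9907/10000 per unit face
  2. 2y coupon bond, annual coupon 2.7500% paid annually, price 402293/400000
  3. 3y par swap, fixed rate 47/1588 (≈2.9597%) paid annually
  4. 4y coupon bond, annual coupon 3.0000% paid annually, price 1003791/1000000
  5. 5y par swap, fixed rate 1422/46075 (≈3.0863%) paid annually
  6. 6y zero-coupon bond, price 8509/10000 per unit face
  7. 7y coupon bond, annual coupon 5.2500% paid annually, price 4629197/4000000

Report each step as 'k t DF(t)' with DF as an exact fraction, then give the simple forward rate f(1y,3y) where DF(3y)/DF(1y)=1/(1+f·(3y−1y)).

1 1 9907/10000
2 2 9523/10000
3 3 4577/5000
4 4 8913/10000
5 5 4289/5000
6 6 8509/10000
7 7 8273/10000
f(1y,3y) = ((9907/10000)/(4577/5000) − 1)/(2) = 753/18308 ≈ 4.1130%

step 1 [1y] zero: DF = P = 9907/10000 ≈ 0.990700
step 2 [2y] bond c/1=11/400: DF=(402293/400000 − 11/400·(0.990700))/(1+11/400) = 9523/10000 ≈ 0.952300
step 3 [3y] swap r/1=47/1588: DF=(1 − 47/1588·(0.990700+0.952300))/(1+47/1588) = 4577/5000 ≈ 0.915400
step 4 [4y] bond c/1=3/100: DF=(1003791/1000000 − 3/100·(0.990700+0.952300+0.915400))/(1+3/100) = 8913/10000 ≈ 0.891300
step 5 [5y] swap r/1=1422/46075: DF=(1 − 1422/46075·(0.990700+0.952300+0.915400+0.891300))/(1+1422/46075) = 4289/5000 ≈ 0.857800
step 6 [6y] zero: DF = P = 8509/10000 ≈ 0.850900
step 7 [7y] bond c/1=21/400: DF=(4629197/4000000 − 21/400·(0.990700+0.952300+0.915400+0.891300+0.857800+0.850900))/(1+21/400) = 8273/10000 ≈ 0.827300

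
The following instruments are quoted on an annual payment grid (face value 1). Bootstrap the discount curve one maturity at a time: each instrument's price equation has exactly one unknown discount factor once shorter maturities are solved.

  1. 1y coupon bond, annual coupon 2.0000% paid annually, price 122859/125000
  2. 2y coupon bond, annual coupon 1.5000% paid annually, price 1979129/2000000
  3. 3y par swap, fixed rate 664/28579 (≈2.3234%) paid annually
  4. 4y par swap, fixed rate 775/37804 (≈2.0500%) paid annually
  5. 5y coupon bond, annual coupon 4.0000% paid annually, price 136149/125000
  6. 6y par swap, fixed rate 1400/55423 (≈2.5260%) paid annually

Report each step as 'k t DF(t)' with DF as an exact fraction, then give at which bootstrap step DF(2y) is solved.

step 1 [1y] bond c/1=1/50: DF=(122859/125000 − 1/50·(0))/(1+1/50) = 2409/2500 ≈ 0.963600
step 2 [2y] bond c/1=3/200: DF=(1979129/2000000 − 3/200·(0.963600))/(1+3/200) = 9607/10000 ≈ 0.960700
step 3 [3y] swap r/1=664/28579: DF=(1 − 664/28579·(0.963600+0.960700))/(1+664/28579) = 1167/1250 ≈ 0.933600
step 4 [4y] swap r/1=775/37804: DF=(1 − 775/37804·(0.963600+0.960700+0.933600))/(1+775/37804) = 369/400 ≈ 0.922500
step 5 [5y] bond c/1=1/25: DF=(136149/125000 − 1/25·(0.963600+0.960700+0.933600+0.922500))/(1+1/25) = 9019/10000 ≈ 0.901900
step 6 [6y] swap r/1=1400/55423: DF=(1 − 1400/55423·(0.963600+0.960700+0.933600+0.922500+0.901900))/(1+1400/55423) = 43/50 ≈ 0.860000

1 1 2409/2500
2 2 9607/10000
3 3 1167/1250
4 4 369/400
5 5 9019/10000
6 6 43/50
DF(2y) is solved at step 2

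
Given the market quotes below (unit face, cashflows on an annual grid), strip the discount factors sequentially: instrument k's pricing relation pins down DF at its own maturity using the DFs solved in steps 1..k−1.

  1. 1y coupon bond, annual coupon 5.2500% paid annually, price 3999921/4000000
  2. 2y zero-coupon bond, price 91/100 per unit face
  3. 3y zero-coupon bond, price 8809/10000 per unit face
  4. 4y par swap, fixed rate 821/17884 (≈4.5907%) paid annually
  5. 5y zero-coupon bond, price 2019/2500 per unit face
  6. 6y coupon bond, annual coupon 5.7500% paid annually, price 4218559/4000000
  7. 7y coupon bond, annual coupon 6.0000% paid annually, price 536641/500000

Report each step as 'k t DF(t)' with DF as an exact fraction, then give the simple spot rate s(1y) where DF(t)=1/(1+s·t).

1 1 9501/10000
2 2 91/100
3 3 8809/10000
4 4 4179/5000
5 5 2019/2500
6 6 7589/10000
7 7 3607/5000
s(1y) = (1/(9501/10000) − 1)/(1) = 499/9501 ≈ 5.2521%

step 1 [1y] bond c/1=21/400: DF=(3999921/4000000 − 21/400·(0))/(1+21/400) = 9501/10000 ≈ 0.950100
step 2 [2y] zero: DF = P = 91/100 ≈ 0.910000
step 3 [3y] zero: DF = P = 8809/10000 ≈ 0.880900
step 4 [4y] swap r/1=821/17884: DF=(1 − 821/17884·(0.950100+0.910000+0.880900))/(1+821/17884) = 4179/5000 ≈ 0.835800
step 5 [5y] zero: DF = P = 2019/2500 ≈ 0.807600
step 6 [6y] bond c/1=23/400: DF=(4218559/4000000 − 23/400·(0.950100+0.910000+0.880900+0.835800+0.807600))/(1+23/400) = 7589/10000 ≈ 0.758900
step 7 [7y] bond c/1=3/50: DF=(536641/500000 − 3/50·(0.950100+0.910000+0.880900+0.835800+0.807600+0.758900))/(1+3/50) = 3607/5000 ≈ 0.721400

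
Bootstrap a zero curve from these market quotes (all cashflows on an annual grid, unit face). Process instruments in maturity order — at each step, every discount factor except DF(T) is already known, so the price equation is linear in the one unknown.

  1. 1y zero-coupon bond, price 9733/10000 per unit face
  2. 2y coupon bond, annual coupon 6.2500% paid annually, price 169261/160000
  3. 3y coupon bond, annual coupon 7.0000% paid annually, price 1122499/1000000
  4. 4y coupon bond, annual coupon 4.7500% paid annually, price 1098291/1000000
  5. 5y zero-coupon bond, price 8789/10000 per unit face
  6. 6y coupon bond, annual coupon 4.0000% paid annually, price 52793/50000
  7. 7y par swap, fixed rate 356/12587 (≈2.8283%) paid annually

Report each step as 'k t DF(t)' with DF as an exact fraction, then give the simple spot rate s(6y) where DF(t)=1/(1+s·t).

step 1 [1y] zero: DF = P = 9733/10000 ≈ 0.973300
step 2 [2y] bond c/1=1/16: DF=(169261/160000 − 1/16·(0.973300))/(1+1/16) = 1173/1250 ≈ 0.938400
step 3 [3y] bond c/1=7/100: DF=(1122499/1000000 − 7/100·(0.973300+0.938400))/(1+7/100) = 231/250 ≈ 0.924000
step 4 [4y] bond c/1=19/400: DF=(1098291/1000000 − 19/400·(0.973300+0.938400+0.924000))/(1+19/400) = 9199/10000 ≈ 0.919900
step 5 [5y] zero: DF = P = 8789/10000 ≈ 0.878900
step 6 [6y] bond c/1=1/25: DF=(52793/50000 − 1/25·(0.973300+0.938400+0.924000+0.919900+0.878900))/(1+1/25) = 837/1000 ≈ 0.837000
step 7 [7y] swap r/1=356/12587: DF=(1 − 356/12587·(0.973300+0.938400+0.924000+0.919900+0.878900+0.837000))/(1+356/12587) = 411/500 ≈ 0.822000

1 1 9733/10000
2 2 1173/1250
3 3 231/250
4 4 9199/10000
5 5 8789/10000
6 6 837/1000
7 7 411/500
s(6y) = (1/(837/1000) − 1)/(6) = 163/5022 ≈ 3.2457%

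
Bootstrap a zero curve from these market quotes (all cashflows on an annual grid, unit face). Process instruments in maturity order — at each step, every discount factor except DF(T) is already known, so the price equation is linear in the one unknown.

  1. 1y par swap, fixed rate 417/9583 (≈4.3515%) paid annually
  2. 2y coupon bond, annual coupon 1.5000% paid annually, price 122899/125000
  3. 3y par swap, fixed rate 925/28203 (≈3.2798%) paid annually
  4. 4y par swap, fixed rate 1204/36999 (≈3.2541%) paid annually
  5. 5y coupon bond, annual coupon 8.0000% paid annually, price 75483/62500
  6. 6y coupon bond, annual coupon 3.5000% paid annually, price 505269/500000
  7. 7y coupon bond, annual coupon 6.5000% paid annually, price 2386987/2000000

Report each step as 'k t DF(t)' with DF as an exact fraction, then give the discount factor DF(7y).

step 1 [1y] swap r/1=417/9583: DF=(1 − 417/9583·(0))/(1+417/9583) = 9583/10000 ≈ 0.958300
step 2 [2y] bond c/1=3/200: DF=(122899/125000 − 3/200·(0.958300))/(1+3/200) = 1909/2000 ≈ 0.954500
step 3 [3y] swap r/1=925/28203: DF=(1 − 925/28203·(0.958300+0.954500))/(1+925/28203) = 363/400 ≈ 0.907500
step 4 [4y] swap r/1=1204/36999: DF=(1 − 1204/36999·(0.958300+0.954500+0.907500))/(1+1204/36999) = 2199/2500 ≈ 0.879600
step 5 [5y] bond c/1=2/25: DF=(75483/62500 − 2/25·(0.958300+0.954500+0.907500+0.879600))/(1+2/25) = 4221/5000 ≈ 0.844200
step 6 [6y] bond c/1=7/200: DF=(505269/500000 − 7/200·(0.958300+0.954500+0.907500+0.879600+0.844200))/(1+7/200) = 8227/10000 ≈ 0.822700
step 7 [7y] bond c/1=13/200: DF=(2386987/2000000 − 13/200·(0.958300+0.954500+0.907500+0.879600+0.844200+0.822700))/(1+13/200) = 7931/10000 ≈ 0.793100

1 1 9583/10000
2 2 1909/2000
3 3 363/400
4 4 2199/2500
5 5 4221/5000
6 6 8227/10000
7 7 7931/10000
DF(7y) = 7931/10000 ≈ 0.793100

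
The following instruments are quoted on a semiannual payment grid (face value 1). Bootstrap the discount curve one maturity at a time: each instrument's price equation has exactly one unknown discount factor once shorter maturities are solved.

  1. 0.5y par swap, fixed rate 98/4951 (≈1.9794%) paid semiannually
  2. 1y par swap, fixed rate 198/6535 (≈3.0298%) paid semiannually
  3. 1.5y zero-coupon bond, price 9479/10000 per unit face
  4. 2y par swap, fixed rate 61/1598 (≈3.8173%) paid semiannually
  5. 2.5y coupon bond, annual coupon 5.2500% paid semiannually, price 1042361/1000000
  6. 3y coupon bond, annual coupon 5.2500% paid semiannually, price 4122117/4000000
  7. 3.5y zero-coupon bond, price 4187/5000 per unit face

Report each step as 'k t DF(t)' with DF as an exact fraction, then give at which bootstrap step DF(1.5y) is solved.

step 1 [0.5y] swap r/2=49/4951: DF=(1 − 49/4951·(0))/(1+49/4951) = 4951/5000 ≈ 0.990200
step 2 [1y] swap r/2=99/6535: DF=(1 − 99/6535·(0.990200))/(1+99/6535) = 9703/10000 ≈ 0.970300
step 3 [1.5y] zero: DF = P = 9479/10000 ≈ 0.947900
step 4 [2y] swap r/2=61/3196: DF=(1 − 61/3196·(0.990200+0.970300+0.947900))/(1+61/3196) = 2317/2500 ≈ 0.926800
step 5 [2.5y] bond c/2=21/800: DF=(1042361/1000000 − 21/800·(0.990200+0.970300+0.947900+0.926800))/(1+21/800) = 1147/1250 ≈ 0.917600
step 6 [3y] bond c/2=21/800: DF=(4122117/4000000 − 21/800·(0.990200+0.970300+0.947900+0.926800+0.917600))/(1+21/800) = 4413/5000 ≈ 0.882600
step 7 [3.5y] zero: DF = P = 4187/5000 ≈ 0.837400

1 1/2 4951/5000
2 1 9703/10000
3 3/2 9479/10000
4 2 2317/2500
5 5/2 1147/1250
6 3 4413/5000
7 7/2 4187/5000
DF(1.5y) is solved at step 3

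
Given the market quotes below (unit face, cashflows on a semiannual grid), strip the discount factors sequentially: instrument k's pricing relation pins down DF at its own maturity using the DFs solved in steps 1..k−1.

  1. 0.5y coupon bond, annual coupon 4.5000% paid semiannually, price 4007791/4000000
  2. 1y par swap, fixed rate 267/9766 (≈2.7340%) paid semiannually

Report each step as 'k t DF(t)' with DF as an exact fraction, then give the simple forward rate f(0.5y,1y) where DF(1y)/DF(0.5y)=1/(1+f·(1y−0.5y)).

1 1/2 9799/10000
2 1 9733/10000
f(0.5y,1y) = ((9799/10000)/(9733/10000) − 1)/(1/2) = 132/9733 ≈ 1.3562%

step 1 [0.5y] bond c/2=9/400: DF=(4007791/4000000 − 9/400·(0))/(1+9/400) = 9799/10000 ≈ 0.979900
step 2 [1y] swap r/2=267/19532: DF=(1 − 267/19532·(0.979900))/(1+267/19532) = 9733/10000 ≈ 0.973300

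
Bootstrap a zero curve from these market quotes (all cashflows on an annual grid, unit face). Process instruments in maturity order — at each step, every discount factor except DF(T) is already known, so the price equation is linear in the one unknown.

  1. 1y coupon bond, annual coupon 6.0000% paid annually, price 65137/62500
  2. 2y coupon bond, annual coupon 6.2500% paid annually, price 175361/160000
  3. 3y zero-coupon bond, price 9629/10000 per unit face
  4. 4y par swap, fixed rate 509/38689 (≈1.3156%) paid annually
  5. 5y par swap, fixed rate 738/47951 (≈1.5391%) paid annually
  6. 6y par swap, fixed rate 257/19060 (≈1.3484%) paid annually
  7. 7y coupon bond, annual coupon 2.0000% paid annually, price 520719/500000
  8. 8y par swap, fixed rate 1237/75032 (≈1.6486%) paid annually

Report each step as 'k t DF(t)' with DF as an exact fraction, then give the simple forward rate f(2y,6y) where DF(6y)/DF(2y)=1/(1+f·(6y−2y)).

step 1 [1y] bond c/1=3/50: DF=(65137/62500 − 3/50·(0))/(1+3/50) = 1229/1250 ≈ 0.983200
step 2 [2y] bond c/1=1/16: DF=(175361/160000 − 1/16·(0.983200))/(1+1/16) = 9737/10000 ≈ 0.973700
step 3 [3y] zero: DF = P = 9629/10000 ≈ 0.962900
step 4 [4y] swap r/1=509/38689: DF=(1 − 509/38689·(0.983200+0.973700+0.962900))/(1+509/38689) = 9491/10000 ≈ 0.949100
step 5 [5y] swap r/1=738/47951: DF=(1 − 738/47951·(0.983200+0.973700+0.962900+0.949100))/(1+738/47951) = 4631/5000 ≈ 0.926200
step 6 [6y] swap r/1=257/19060: DF=(1 − 257/19060·(0.983200+0.973700+0.962900+0.949100+0.926200))/(1+257/19060) = 9229/10000 ≈ 0.922900
step 7 [7y] bond c/1=1/50: DF=(520719/500000 − 1/50·(0.983200+0.973700+0.962900+0.949100+0.926200+0.922900))/(1+1/50) = 9089/10000 ≈ 0.908900
step 8 [8y] swap r/1=1237/75032: DF=(1 − 1237/75032·(0.983200+0.973700+0.962900+0.949100+0.926200+0.922900+0.908900))/(1+1237/75032) = 8763/10000 ≈ 0.876300

1 1 1229/1250
2 2 9737/10000
3 3 9629/10000
4 4 9491/10000
5 5 4631/5000
6 6 9229/10000
7 7 9089/10000
8 8 8763/10000
f(2y,6y) = ((9737/10000)/(9229/10000) − 1)/(4) = 127/9229 ≈ 1.3761%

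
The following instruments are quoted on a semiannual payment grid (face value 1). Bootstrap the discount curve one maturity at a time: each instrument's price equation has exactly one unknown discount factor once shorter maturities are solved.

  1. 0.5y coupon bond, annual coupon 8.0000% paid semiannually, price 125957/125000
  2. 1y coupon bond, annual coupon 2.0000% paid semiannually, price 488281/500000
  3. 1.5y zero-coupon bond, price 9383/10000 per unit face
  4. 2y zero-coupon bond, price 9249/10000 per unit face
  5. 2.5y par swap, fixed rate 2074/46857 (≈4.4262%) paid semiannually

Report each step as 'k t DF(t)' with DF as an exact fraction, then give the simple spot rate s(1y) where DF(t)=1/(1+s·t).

step 1 [0.5y] bond c/2=1/25: DF=(125957/125000 − 1/25·(0))/(1+1/25) = 9689/10000 ≈ 0.968900
step 2 [1y] bond c/2=1/100: DF=(488281/500000 − 1/100·(0.968900))/(1+1/100) = 9573/10000 ≈ 0.957300
step 3 [1.5y] zero: DF = P = 9383/10000 ≈ 0.938300
step 4 [2y] zero: DF = P = 9249/10000 ≈ 0.924900
step 5 [2.5y] swap r/2=1037/46857: DF=(1 − 1037/46857·(0.968900+0.957300+0.938300+0.924900))/(1+1037/46857) = 8963/10000 ≈ 0.896300

1 1/2 9689/10000
2 1 9573/10000
3 3/2 9383/10000
4 2 9249/10000
5 5/2 8963/10000
s(1y) = (1/(9573/10000) − 1)/(1) = 427/9573 ≈ 4.4605%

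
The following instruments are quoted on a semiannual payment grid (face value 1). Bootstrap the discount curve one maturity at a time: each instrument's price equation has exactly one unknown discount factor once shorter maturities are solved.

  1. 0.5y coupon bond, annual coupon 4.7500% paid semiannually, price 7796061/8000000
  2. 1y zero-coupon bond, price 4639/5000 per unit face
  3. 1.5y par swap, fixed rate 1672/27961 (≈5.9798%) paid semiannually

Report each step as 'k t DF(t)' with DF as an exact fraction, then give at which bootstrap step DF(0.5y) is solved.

step 1 [0.5y] bond c/2=19/800: DF=(7796061/8000000 − 19/800·(0))/(1+19/800) = 9519/10000 ≈ 0.951900
step 2 [1y] zero: DF = P = 4639/5000 ≈ 0.927800
step 3 [1.5y] swap r/2=836/27961: DF=(1 − 836/27961·(0.951900+0.927800))/(1+836/27961) = 2291/2500 ≈ 0.916400

1 1/2 9519/10000
2 1 4639/5000
3 3/2 2291/2500
DF(0.5y) is solved at step 1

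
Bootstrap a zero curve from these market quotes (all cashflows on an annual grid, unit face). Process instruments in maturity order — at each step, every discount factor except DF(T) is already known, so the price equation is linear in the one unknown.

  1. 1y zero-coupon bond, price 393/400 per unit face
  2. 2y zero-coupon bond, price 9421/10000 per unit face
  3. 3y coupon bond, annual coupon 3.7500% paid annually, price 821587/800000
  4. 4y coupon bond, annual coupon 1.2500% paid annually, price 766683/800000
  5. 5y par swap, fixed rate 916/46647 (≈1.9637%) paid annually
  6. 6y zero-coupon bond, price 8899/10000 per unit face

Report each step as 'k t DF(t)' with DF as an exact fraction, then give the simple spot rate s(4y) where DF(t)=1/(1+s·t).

step 1 [1y] zero: DF = P = 393/400 ≈ 0.982500
step 2 [2y] zero: DF = P = 9421/10000 ≈ 0.942100
step 3 [3y] bond c/1=3/80: DF=(821587/800000 − 3/80·(0.982500+0.942100))/(1+3/80) = 9203/10000 ≈ 0.920300
step 4 [4y] bond c/1=1/80: DF=(766683/800000 − 1/80·(0.982500+0.942100+0.920300))/(1+1/80) = 4557/5000 ≈ 0.911400
step 5 [5y] swap r/1=916/46647: DF=(1 − 916/46647·(0.982500+0.942100+0.920300+0.911400))/(1+916/46647) = 2271/2500 ≈ 0.908400
step 6 [6y] zero: DF = P = 8899/10000 ≈ 0.889900

1 1 393/400
2 2 9421/10000
3 3 9203/10000
4 4 4557/5000
5 5 2271/2500
6 6 8899/10000
s(4y) = (1/(4557/5000) − 1)/(4) = 443/18228 ≈ 2.4303%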